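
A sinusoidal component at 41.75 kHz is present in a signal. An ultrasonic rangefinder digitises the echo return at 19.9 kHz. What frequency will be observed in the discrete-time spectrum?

41.75 kHz mod fs = 1.95 kHz.
1.95 kHz ≤ fs/2 = 9.95 kHz, appears at 1.95 kHz.

1.95 kHz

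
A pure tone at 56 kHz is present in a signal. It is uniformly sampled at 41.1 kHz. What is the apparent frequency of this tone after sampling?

14.9 kHz

56 kHz mod fs = 14.9 kHz.
14.9 kHz ≤ fs/2 = 20.55 kHz, appears at 14.9 kHz.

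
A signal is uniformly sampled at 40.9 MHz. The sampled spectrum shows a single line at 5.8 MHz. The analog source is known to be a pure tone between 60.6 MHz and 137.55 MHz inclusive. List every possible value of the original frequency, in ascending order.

Frequencies that alias to 5.8 MHz are k·fs ± 5.8 MHz for integer k ≥ 0.
k=0: 5.8 MHz.
k=1: 35.1 MHz, 46.7 MHz.
k=2: 76 MHz, 87.6 MHz.
k=3: 116.9 MHz, 128.5 MHz.
k=4: 157.8 MHz, 169.4 MHz.
Within [60.6 MHz, 137.55 MHz]: 76 MHz, 87.6 MHz, 116.9 MHz, 128.5 MHz.

76 MHz, 87.6 MHz, 116.9 MHz, 128.5 MHz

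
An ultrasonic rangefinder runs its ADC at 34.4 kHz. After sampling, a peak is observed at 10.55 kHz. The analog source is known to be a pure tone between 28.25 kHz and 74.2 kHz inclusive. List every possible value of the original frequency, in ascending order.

44.95 kHz, 58.25 kHz

Frequencies that alias to 10.55 kHz are k·fs ± 10.55 kHz for integer k ≥ 0.
k=0: 10.55 kHz.
k=1: 23.85 kHz, 44.95 kHz.
k=2: 58.25 kHz, 79.35 kHz.
k=3: 92.65 kHz, 113.75 kHz.
Within [28.25 kHz, 74.2 kHz]: 44.95 kHz, 58.25 kHz.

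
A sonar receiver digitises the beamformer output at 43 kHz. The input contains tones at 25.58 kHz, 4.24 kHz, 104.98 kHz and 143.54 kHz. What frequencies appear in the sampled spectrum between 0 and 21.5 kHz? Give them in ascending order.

fs/2 = 21.5 kHz.
25.58 kHz > fs/2 = 21.5 kHz, folds to fs − 25.58 kHz = 17.42 kHz.
4.24 kHz ≤ fs/2 = 21.5 kHz, passes unchanged.
104.98 kHz mod fs = 18.98 kHz.
18.98 kHz ≤ fs/2 = 21.5 kHz, appears at 18.98 kHz.
143.54 kHz mod fs = 14.54 kHz.
14.54 kHz ≤ fs/2 = 21.5 kHz, appears at 14.54 kHz.
Distinct values: {4.24 kHz, 14.54 kHz, 17.42 kHz, 18.98 kHz}.

4.24 kHz, 14.54 kHz, 17.42 kHz, 18.98 kHz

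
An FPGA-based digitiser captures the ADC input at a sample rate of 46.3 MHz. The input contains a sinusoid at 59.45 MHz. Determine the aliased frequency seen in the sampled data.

13.15 MHz

59.45 MHz mod fs = 13.15 MHz.
13.15 MHz ≤ fs/2 = 23.15 MHz, appears at 13.15 MHz.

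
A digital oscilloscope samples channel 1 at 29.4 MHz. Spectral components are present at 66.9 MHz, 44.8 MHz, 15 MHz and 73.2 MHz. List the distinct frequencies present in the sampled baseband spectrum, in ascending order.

8.1 MHz, 14 MHz, 14.4 MHz

fs/2 = 14.7 MHz.
66.9 MHz mod fs = 8.1 MHz.
8.1 MHz ≤ fs/2 = 14.7 MHz, appears at 8.1 MHz.
44.8 MHz mod fs = 15.4 MHz.
15.4 MHz > fs/2 = 14.7 MHz, folds to fs − 15.4 MHz = 14 MHz.
15 MHz > fs/2 = 14.7 MHz, folds to fs − 15 MHz = 14.4 MHz.
73.2 MHz mod fs = 14.4 MHz.
14.4 MHz ≤ fs/2 = 14.7 MHz, appears at 14.4 MHz.
Distinct values: {8.1 MHz, 14 MHz, 14.4 MHz}.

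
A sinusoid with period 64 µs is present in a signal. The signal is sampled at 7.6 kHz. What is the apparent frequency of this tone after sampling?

0.425 kHz

T = 64 µs → f = 1/T = 15.625 kHz.
15.625 kHz mod fs = 0.425 kHz.
0.425 kHz ≤ fs/2 = 3.8 kHz, appears at 0.425 kHz.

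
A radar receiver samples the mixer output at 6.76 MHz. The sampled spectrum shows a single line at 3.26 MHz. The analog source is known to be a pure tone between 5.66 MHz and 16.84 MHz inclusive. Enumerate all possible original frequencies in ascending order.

Frequencies that alias to 3.26 MHz are k·fs ± 3.26 MHz for integer k ≥ 0.
k=0: 3.26 MHz.
k=1: 3.5 MHz, 10.02 MHz.
k=2: 10.26 MHz, 16.78 MHz.
k=3: 17.02 MHz, 23.54 MHz.
Within [5.66 MHz, 16.84 MHz]: 10.02 MHz, 10.26 MHz, 16.78 MHz.

10.02 MHz, 10.26 MHz, 16.78 MHz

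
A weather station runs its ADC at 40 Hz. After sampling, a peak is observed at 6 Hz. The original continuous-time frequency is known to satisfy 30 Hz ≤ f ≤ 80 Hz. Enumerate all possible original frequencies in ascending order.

Frequencies that alias to 6 Hz are k·fs ± 6 Hz for integer k ≥ 0.
k=0: 6 Hz.
k=1: 34 Hz, 46 Hz.
k=2: 74 Hz, 86 Hz.
k=3: 114 Hz, 126 Hz.
Within [30 Hz, 80 Hz]: 34 Hz, 46 Hz, 74 Hz.

34 Hz, 46 Hz, 74 Hz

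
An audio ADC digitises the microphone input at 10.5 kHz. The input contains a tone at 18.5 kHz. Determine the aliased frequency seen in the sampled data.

18.5 kHz mod fs = 8 kHz.
8 kHz > fs/2 = 5.25 kHz, folds to fs − 8 kHz = 2.5 kHz.

2.5 kHz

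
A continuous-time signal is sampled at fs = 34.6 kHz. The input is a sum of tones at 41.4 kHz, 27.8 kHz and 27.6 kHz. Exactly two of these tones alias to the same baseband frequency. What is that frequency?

6.8 kHz

fs/2 = 17.3 kHz.
41.4 kHz mod fs = 6.8 kHz.
6.8 kHz ≤ fs/2 = 17.3 kHz, appears at 6.8 kHz.
27.8 kHz > fs/2 = 17.3 kHz, folds to fs − 27.8 kHz = 6.8 kHz.
27.6 kHz > fs/2 = 17.3 kHz, folds to fs − 27.6 kHz = 7 kHz.
27.8 kHz and 41.4 kHz both map to 6.8 kHz.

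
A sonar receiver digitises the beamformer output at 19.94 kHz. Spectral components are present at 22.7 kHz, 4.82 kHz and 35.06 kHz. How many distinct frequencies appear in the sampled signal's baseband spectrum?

fs/2 = 9.97 kHz.
22.7 kHz mod fs = 2.76 kHz.
2.76 kHz ≤ fs/2 = 9.97 kHz, appears at 2.76 kHz.
4.82 kHz ≤ fs/2 = 9.97 kHz, passes unchanged.
35.06 kHz mod fs = 15.12 kHz.
15.12 kHz > fs/2 = 9.97 kHz, folds to fs − 15.12 kHz = 4.82 kHz.
Distinct values: {2.76 kHz, 4.82 kHz} → 2.

2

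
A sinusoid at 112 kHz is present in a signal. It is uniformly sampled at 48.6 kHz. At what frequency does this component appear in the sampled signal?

112 kHz mod fs = 14.8 kHz.
14.8 kHz ≤ fs/2 = 24.3 kHz, appears at 14.8 kHz.

14.8 kHz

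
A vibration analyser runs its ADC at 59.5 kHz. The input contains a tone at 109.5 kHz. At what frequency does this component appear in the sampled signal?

9.5 kHz

109.5 kHz mod fs = 50 kHz.
50 kHz > fs/2 = 29.75 kHz, folds to fs − 50 kHz = 9.5 kHz.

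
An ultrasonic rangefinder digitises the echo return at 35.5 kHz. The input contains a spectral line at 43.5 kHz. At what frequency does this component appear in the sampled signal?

8 kHz

43.5 kHz mod fs = 8 kHz.
8 kHz ≤ fs/2 = 17.75 kHz, appears at 8 kHz.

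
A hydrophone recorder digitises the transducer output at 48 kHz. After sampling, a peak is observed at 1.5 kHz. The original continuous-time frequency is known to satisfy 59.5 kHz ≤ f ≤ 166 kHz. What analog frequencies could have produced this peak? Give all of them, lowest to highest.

94.5 kHz, 97.5 kHz, 142.5 kHz, 145.5 kHz

Frequencies that alias to 1.5 kHz are k·fs ± 1.5 kHz for integer k ≥ 0.
k=0: 1.5 kHz.
k=1: 46.5 kHz, 49.5 kHz.
k=2: 94.5 kHz, 97.5 kHz.
k=3: 142.5 kHz, 145.5 kHz.
k=4: 190.5 kHz, 193.5 kHz.
Within [59.5 kHz, 166 kHz]: 94.5 kHz, 97.5 kHz, 142.5 kHz, 145.5 kHz.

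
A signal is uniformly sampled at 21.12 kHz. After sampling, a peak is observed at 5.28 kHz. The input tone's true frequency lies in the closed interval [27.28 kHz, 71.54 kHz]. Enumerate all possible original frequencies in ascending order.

36.96 kHz, 47.52 kHz, 58.08 kHz, 68.64 kHz

Frequencies that alias to 5.28 kHz are k·fs ± 5.28 kHz for integer k ≥ 0.
k=0: 5.28 kHz.
k=1: 15.84 kHz, 26.4 kHz.
k=2: 36.96 kHz, 47.52 kHz.
k=3: 58.08 kHz, 68.64 kHz.
k=4: 79.2 kHz, 89.76 kHz.
Within [27.28 kHz, 71.54 kHz]: 36.96 kHz, 47.52 kHz, 58.08 kHz, 68.64 kHz.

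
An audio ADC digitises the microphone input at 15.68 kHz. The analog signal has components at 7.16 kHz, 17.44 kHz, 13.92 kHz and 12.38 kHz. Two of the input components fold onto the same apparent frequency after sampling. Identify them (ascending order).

fs/2 = 7.84 kHz.
7.16 kHz ≤ fs/2 = 7.84 kHz, passes unchanged.
17.44 kHz mod fs = 1.76 kHz.
1.76 kHz ≤ fs/2 = 7.84 kHz, appears at 1.76 kHz.
13.92 kHz > fs/2 = 7.84 kHz, folds to fs − 13.92 kHz = 1.76 kHz.
12.38 kHz > fs/2 = 7.84 kHz, folds to fs − 12.38 kHz = 3.3 kHz.
13.92 kHz and 17.44 kHz both map to 1.76 kHz.

13.92 kHz, 17.44 kHz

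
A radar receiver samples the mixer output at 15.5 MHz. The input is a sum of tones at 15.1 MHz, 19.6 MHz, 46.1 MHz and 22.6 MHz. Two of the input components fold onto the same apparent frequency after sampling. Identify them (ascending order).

15.1 MHz, 46.1 MHz

fs/2 = 7.75 MHz.
15.1 MHz > fs/2 = 7.75 MHz, folds to fs − 15.1 MHz = 0.4 MHz.
19.6 MHz mod fs = 4.1 MHz.
4.1 MHz ≤ fs/2 = 7.75 MHz, appears at 4.1 MHz.
46.1 MHz mod fs = 15.1 MHz.
15.1 MHz > fs/2 = 7.75 MHz, folds to fs − 15.1 MHz = 0.4 MHz.
22.6 MHz mod fs = 7.1 MHz.
7.1 MHz ≤ fs/2 = 7.75 MHz, appears at 7.1 MHz.
15.1 MHz and 46.1 MHz both map to 0.4 MHz.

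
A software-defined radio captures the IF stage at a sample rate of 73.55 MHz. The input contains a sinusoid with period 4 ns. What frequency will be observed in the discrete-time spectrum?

T = 4 ns → f = 1/T = 250 MHz.
250 MHz mod fs = 29.35 MHz.
29.35 MHz ≤ fs/2 = 36.775 MHz, appears at 29.35 MHz.

29.35 MHz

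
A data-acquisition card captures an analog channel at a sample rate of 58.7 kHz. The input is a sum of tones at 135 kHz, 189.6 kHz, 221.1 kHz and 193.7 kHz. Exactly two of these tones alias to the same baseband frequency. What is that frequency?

fs/2 = 29.35 kHz.
135 kHz mod fs = 17.6 kHz.
17.6 kHz ≤ fs/2 = 29.35 kHz, appears at 17.6 kHz.
189.6 kHz mod fs = 13.5 kHz.
13.5 kHz ≤ fs/2 = 29.35 kHz, appears at 13.5 kHz.
221.1 kHz mod fs = 45 kHz.
45 kHz > fs/2 = 29.35 kHz, folds to fs − 45 kHz = 13.7 kHz.
193.7 kHz mod fs = 17.6 kHz.
17.6 kHz ≤ fs/2 = 29.35 kHz, appears at 17.6 kHz.
135 kHz and 193.7 kHz both map to 17.6 kHz.

17.6 kHz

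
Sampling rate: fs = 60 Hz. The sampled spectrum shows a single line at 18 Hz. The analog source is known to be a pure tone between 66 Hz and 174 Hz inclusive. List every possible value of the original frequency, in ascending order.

78 Hz, 102 Hz, 138 Hz, 162 Hz

Frequencies that alias to 18 Hz are k·fs ± 18 Hz for integer k ≥ 0.
k=0: 18 Hz.
k=1: 42 Hz, 78 Hz.
k=2: 102 Hz, 138 Hz.
k=3: 162 Hz, 198 Hz.
k=4: 222 Hz, 258 Hz.
Within [66 Hz, 174 Hz]: 78 Hz, 102 Hz, 138 Hz, 162 Hz.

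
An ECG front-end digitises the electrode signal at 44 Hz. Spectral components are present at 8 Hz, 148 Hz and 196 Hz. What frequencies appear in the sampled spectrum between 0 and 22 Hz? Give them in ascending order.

8 Hz, 16 Hz, 20 Hz

fs/2 = 22 Hz.
8 Hz ≤ fs/2 = 22 Hz, passes unchanged.
148 Hz mod fs = 16 Hz.
16 Hz ≤ fs/2 = 22 Hz, appears at 16 Hz.
196 Hz mod fs = 20 Hz.
20 Hz ≤ fs/2 = 22 Hz, appears at 20 Hz.
Distinct values: {8 Hz, 16 Hz, 20 Hz}.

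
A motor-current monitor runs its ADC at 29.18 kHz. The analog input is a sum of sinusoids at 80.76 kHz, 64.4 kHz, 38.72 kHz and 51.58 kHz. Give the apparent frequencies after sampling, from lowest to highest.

6.04 kHz, 6.78 kHz, 9.54 kHz

fs/2 = 14.59 kHz.
80.76 kHz mod fs = 22.4 kHz.
22.4 kHz > fs/2 = 14.59 kHz, folds to fs − 22.4 kHz = 6.78 kHz.
64.4 kHz mod fs = 6.04 kHz.
6.04 kHz ≤ fs/2 = 14.59 kHz, appears at 6.04 kHz.
38.72 kHz mod fs = 9.54 kHz.
9.54 kHz ≤ fs/2 = 14.59 kHz, appears at 9.54 kHz.
51.58 kHz mod fs = 22.4 kHz.
22.4 kHz > fs/2 = 14.59 kHz, folds to fs − 22.4 kHz = 6.78 kHz.
Distinct values: {6.04 kHz, 6.78 kHz, 9.54 kHz}.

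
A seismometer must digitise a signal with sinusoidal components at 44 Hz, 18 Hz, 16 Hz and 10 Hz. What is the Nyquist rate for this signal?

88 Hz

Highest-frequency component: 44 Hz.
Nyquist rate = 2 × 44 Hz = 88 Hz.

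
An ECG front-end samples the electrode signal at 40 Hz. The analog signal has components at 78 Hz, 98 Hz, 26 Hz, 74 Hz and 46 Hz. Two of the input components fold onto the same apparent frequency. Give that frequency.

6 Hz

fs/2 = 20 Hz.
78 Hz mod fs = 38 Hz.
38 Hz > fs/2 = 20 Hz, folds to fs − 38 Hz = 2 Hz.
98 Hz mod fs = 18 Hz.
18 Hz ≤ fs/2 = 20 Hz, appears at 18 Hz.
26 Hz > fs/2 = 20 Hz, folds to fs − 26 Hz = 14 Hz.
74 Hz mod fs = 34 Hz.
34 Hz > fs/2 = 20 Hz, folds to fs − 34 Hz = 6 Hz.
46 Hz mod fs = 6 Hz.
6 Hz ≤ fs/2 = 20 Hz, appears at 6 Hz.
46 Hz and 74 Hz both map to 6 Hz.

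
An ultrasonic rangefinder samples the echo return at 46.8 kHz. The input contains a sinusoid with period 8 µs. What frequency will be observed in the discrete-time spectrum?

T = 8 µs → f = 1/T = 125 kHz.
125 kHz mod fs = 31.4 kHz.
31.4 kHz > fs/2 = 23.4 kHz, folds to fs − 31.4 kHz = 15.4 kHz.

15.4 kHz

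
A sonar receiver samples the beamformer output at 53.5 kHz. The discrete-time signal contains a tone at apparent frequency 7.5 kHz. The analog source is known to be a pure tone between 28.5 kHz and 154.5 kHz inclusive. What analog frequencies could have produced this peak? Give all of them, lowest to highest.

Frequencies that alias to 7.5 kHz are k·fs ± 7.5 kHz for integer k ≥ 0.
k=0: 7.5 kHz.
k=1: 46 kHz, 61 kHz.
k=2: 99.5 kHz, 114.5 kHz.
k=3: 153 kHz, 168 kHz.
k=4: 206.5 kHz, 221.5 kHz.
Within [28.5 kHz, 154.5 kHz]: 46 kHz, 61 kHz, 99.5 kHz, 114.5 kHz, 153 kHz.

46 kHz, 61 kHz, 99.5 kHz, 114.5 kHz, 153 kHz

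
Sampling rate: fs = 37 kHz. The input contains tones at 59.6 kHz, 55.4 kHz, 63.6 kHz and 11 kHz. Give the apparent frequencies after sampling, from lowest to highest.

fs/2 = 18.5 kHz.
59.6 kHz mod fs = 22.6 kHz.
22.6 kHz > fs/2 = 18.5 kHz, folds to fs − 22.6 kHz = 14.4 kHz.
55.4 kHz mod fs = 18.4 kHz.
18.4 kHz ≤ fs/2 = 18.5 kHz, appears at 18.4 kHz.
63.6 kHz mod fs = 26.6 kHz.
26.6 kHz > fs/2 = 18.5 kHz, folds to fs − 26.6 kHz = 10.4 kHz.
11 kHz ≤ fs/2 = 18.5 kHz, passes unchanged.
Distinct values: {10.4 kHz, 11 kHz, 14.4 kHz, 18.4 kHz}.

10.4 kHz, 11 kHz, 14.4 kHz, 18.4 kHz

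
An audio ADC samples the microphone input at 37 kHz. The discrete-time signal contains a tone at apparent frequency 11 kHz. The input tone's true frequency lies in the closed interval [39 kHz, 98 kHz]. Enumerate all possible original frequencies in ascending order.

Frequencies that alias to 11 kHz are k·fs ± 11 kHz for integer k ≥ 0.
k=0: 11 kHz.
k=1: 26 kHz, 48 kHz.
k=2: 63 kHz, 85 kHz.
k=3: 100 kHz, 122 kHz.
Within [39 kHz, 98 kHz]: 48 kHz, 63 kHz, 85 kHz.

48 kHz, 63 kHz, 85 kHz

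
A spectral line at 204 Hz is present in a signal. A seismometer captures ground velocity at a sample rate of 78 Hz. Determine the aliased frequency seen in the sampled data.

204 Hz mod fs = 48 Hz.
48 Hz > fs/2 = 39 Hz, folds to fs − 48 Hz = 30 Hz.

30 Hz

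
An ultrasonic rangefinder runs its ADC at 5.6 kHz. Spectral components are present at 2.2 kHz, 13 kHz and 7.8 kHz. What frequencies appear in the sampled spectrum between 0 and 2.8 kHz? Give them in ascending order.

1.8 kHz, 2.2 kHz

fs/2 = 2.8 kHz.
2.2 kHz ≤ fs/2 = 2.8 kHz, passes unchanged.
13 kHz mod fs = 1.8 kHz.
1.8 kHz ≤ fs/2 = 2.8 kHz, appears at 1.8 kHz.
7.8 kHz mod fs = 2.2 kHz.
2.2 kHz ≤ fs/2 = 2.8 kHz, appears at 2.2 kHz.
Distinct values: {1.8 kHz, 2.2 kHz}.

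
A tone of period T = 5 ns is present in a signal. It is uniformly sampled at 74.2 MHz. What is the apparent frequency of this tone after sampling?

T = 5 ns → f = 1/T = 200 MHz.
200 MHz mod fs = 51.6 MHz.
51.6 MHz > fs/2 = 37.1 MHz, folds to fs − 51.6 MHz = 22.6 MHz.

22.6 MHz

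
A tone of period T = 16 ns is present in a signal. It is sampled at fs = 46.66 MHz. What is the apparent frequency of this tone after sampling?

15.84 MHz

T = 16 ns → f = 1/T = 62.5 MHz.
62.5 MHz mod fs = 15.84 MHz.
15.84 MHz ≤ fs/2 = 23.33 MHz, appears at 15.84 MHz.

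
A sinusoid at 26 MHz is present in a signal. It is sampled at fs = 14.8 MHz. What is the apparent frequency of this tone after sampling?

26 MHz mod fs = 11.2 MHz.
11.2 MHz > fs/2 = 7.4 MHz, folds to fs − 11.2 MHz = 3.6 MHz.

3.6 MHz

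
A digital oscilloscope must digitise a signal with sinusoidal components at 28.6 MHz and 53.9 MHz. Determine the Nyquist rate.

107.8 MHz

Highest-frequency component: 53.9 MHz.
Nyquist rate = 2 × 53.9 MHz = 107.8 MHz.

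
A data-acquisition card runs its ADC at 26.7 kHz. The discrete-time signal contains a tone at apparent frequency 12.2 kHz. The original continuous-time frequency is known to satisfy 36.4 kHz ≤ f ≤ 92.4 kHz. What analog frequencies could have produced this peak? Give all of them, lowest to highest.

Frequencies that alias to 12.2 kHz are k·fs ± 12.2 kHz for integer k ≥ 0.
k=0: 12.2 kHz.
k=1: 14.5 kHz, 38.9 kHz.
k=2: 41.2 kHz, 65.6 kHz.
k=3: 67.9 kHz, 92.3 kHz.
k=4: 94.6 kHz, 119 kHz.
Within [36.4 kHz, 92.4 kHz]: 38.9 kHz, 41.2 kHz, 65.6 kHz, 67.9 kHz, 92.3 kHz.

38.9 kHz, 41.2 kHz, 65.6 kHz, 67.9 kHz, 92.3 kHz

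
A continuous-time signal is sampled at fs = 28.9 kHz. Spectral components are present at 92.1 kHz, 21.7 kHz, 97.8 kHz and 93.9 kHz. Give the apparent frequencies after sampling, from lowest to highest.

5.4 kHz, 7.2 kHz, 11.1 kHz

fs/2 = 14.45 kHz.
92.1 kHz mod fs = 5.4 kHz.
5.4 kHz ≤ fs/2 = 14.45 kHz, appears at 5.4 kHz.
21.7 kHz > fs/2 = 14.45 kHz, folds to fs − 21.7 kHz = 7.2 kHz.
97.8 kHz mod fs = 11.1 kHz.
11.1 kHz ≤ fs/2 = 14.45 kHz, appears at 11.1 kHz.
93.9 kHz mod fs = 7.2 kHz.
7.2 kHz ≤ fs/2 = 14.45 kHz, appears at 7.2 kHz.
Distinct values: {5.4 kHz, 7.2 kHz, 11.1 kHz}.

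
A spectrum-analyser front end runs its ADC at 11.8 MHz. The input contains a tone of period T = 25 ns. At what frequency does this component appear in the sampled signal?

4.6 MHz

T = 25 ns → f = 1/T = 40 MHz.
40 MHz mod fs = 4.6 MHz.
4.6 MHz ≤ fs/2 = 5.9 MHz, appears at 4.6 MHz.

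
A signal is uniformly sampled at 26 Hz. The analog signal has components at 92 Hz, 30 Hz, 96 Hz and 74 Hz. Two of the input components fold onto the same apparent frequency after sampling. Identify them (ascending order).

fs/2 = 13 Hz.
92 Hz mod fs = 14 Hz.
14 Hz > fs/2 = 13 Hz, folds to fs − 14 Hz = 12 Hz.
30 Hz mod fs = 4 Hz.
4 Hz ≤ fs/2 = 13 Hz, appears at 4 Hz.
96 Hz mod fs = 18 Hz.
18 Hz > fs/2 = 13 Hz, folds to fs − 18 Hz = 8 Hz.
74 Hz mod fs = 22 Hz.
22 Hz > fs/2 = 13 Hz, folds to fs − 22 Hz = 4 Hz.
30 Hz and 74 Hz both map to 4 Hz.

30 Hz, 74 Hz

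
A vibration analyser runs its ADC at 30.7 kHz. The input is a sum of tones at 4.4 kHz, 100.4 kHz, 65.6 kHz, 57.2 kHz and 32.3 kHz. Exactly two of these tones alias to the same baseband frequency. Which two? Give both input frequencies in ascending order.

fs/2 = 15.35 kHz.
4.4 kHz ≤ fs/2 = 15.35 kHz, passes unchanged.
100.4 kHz mod fs = 8.3 kHz.
8.3 kHz ≤ fs/2 = 15.35 kHz, appears at 8.3 kHz.
65.6 kHz mod fs = 4.2 kHz.
4.2 kHz ≤ fs/2 = 15.35 kHz, appears at 4.2 kHz.
57.2 kHz mod fs = 26.5 kHz.
26.5 kHz > fs/2 = 15.35 kHz, folds to fs − 26.5 kHz = 4.2 kHz.
32.3 kHz mod fs = 1.6 kHz.
1.6 kHz ≤ fs/2 = 15.35 kHz, appears at 1.6 kHz.
57.2 kHz and 65.6 kHz both map to 4.2 kHz.

57.2 kHz, 65.6 kHz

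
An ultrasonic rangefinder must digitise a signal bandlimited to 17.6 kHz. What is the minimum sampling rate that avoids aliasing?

Nyquist rate = 2 × 17.6 kHz = 35.2 kHz.

35.2 kHz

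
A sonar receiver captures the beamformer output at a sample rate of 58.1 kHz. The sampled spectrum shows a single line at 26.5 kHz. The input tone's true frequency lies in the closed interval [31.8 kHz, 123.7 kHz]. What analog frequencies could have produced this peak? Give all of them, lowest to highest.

Frequencies that alias to 26.5 kHz are k·fs ± 26.5 kHz for integer k ≥ 0.
k=0: 26.5 kHz.
k=1: 31.6 kHz, 84.6 kHz.
k=2: 89.7 kHz, 142.7 kHz.
k=3: 147.8 kHz, 200.8 kHz.
Within [31.8 kHz, 123.7 kHz]: 84.6 kHz, 89.7 kHz.

84.6 kHz, 89.7 kHz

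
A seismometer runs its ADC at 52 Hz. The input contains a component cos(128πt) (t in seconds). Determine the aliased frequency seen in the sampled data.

12 Hz

ω = 128π rad/s → f = ω/(2π) = 64 Hz.
64 Hz mod fs = 12 Hz.
12 Hz ≤ fs/2 = 26 Hz, appears at 12 Hz.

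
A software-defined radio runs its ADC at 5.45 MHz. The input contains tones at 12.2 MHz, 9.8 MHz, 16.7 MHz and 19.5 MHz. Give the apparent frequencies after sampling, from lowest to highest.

fs/2 = 2.725 MHz.
12.2 MHz mod fs = 1.3 MHz.
1.3 MHz ≤ fs/2 = 2.725 MHz, appears at 1.3 MHz.
9.8 MHz mod fs = 4.35 MHz.
4.35 MHz > fs/2 = 2.725 MHz, folds to fs − 4.35 MHz = 1.1 MHz.
16.7 MHz mod fs = 0.35 MHz.
0.35 MHz ≤ fs/2 = 2.725 MHz, appears at 0.35 MHz.
19.5 MHz mod fs = 3.15 MHz.
3.15 MHz > fs/2 = 2.725 MHz, folds to fs − 3.15 MHz = 2.3 MHz.
Distinct values: {0.35 MHz, 1.1 MHz, 1.3 MHz, 2.3 MHz}.

0.35 MHz, 1.1 MHz, 1.3 MHz, 2.3 MHz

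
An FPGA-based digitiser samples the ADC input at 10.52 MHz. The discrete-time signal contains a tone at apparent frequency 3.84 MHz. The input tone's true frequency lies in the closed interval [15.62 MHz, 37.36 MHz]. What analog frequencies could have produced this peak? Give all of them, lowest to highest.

17.2 MHz, 24.88 MHz, 27.72 MHz, 35.4 MHz

Frequencies that alias to 3.84 MHz are k·fs ± 3.84 MHz for integer k ≥ 0.
k=0: 3.84 MHz.
k=1: 6.68 MHz, 14.36 MHz.
k=2: 17.2 MHz, 24.88 MHz.
k=3: 27.72 MHz, 35.4 MHz.
k=4: 38.24 MHz, 45.92 MHz.
Within [15.62 MHz, 37.36 MHz]: 17.2 MHz, 24.88 MHz, 27.72 MHz, 35.4 MHz.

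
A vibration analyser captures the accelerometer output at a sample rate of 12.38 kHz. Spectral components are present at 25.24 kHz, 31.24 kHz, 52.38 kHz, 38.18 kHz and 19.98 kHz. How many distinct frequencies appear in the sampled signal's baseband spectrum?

fs/2 = 6.19 kHz.
25.24 kHz mod fs = 0.48 kHz.
0.48 kHz ≤ fs/2 = 6.19 kHz, appears at 0.48 kHz.
31.24 kHz mod fs = 6.48 kHz.
6.48 kHz > fs/2 = 6.19 kHz, folds to fs − 6.48 kHz = 5.9 kHz.
52.38 kHz mod fs = 2.86 kHz.
2.86 kHz ≤ fs/2 = 6.19 kHz, appears at 2.86 kHz.
38.18 kHz mod fs = 1.04 kHz.
1.04 kHz ≤ fs/2 = 6.19 kHz, appears at 1.04 kHz.
19.98 kHz mod fs = 7.6 kHz.
7.6 kHz > fs/2 = 6.19 kHz, folds to fs − 7.6 kHz = 4.78 kHz.
Distinct values: {0.48 kHz, 1.04 kHz, 2.86 kHz, 4.78 kHz, 5.9 kHz} → 5.

5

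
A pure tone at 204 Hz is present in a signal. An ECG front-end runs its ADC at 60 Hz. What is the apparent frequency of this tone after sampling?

204 Hz mod fs = 24 Hz.
24 Hz ≤ fs/2 = 30 Hz, appears at 24 Hz.

24 Hz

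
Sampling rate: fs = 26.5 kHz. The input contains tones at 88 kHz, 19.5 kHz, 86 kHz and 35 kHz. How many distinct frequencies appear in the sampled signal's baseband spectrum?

3

fs/2 = 13.25 kHz.
88 kHz mod fs = 8.5 kHz.
8.5 kHz ≤ fs/2 = 13.25 kHz, appears at 8.5 kHz.
19.5 kHz > fs/2 = 13.25 kHz, folds to fs − 19.5 kHz = 7 kHz.
86 kHz mod fs = 6.5 kHz.
6.5 kHz ≤ fs/2 = 13.25 kHz, appears at 6.5 kHz.
35 kHz mod fs = 8.5 kHz.
8.5 kHz ≤ fs/2 = 13.25 kHz, appears at 8.5 kHz.
Distinct values: {6.5 kHz, 7 kHz, 8.5 kHz} → 3.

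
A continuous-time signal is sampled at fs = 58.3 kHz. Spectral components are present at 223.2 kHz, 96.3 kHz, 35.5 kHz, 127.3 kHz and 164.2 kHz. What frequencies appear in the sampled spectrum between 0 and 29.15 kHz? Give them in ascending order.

10 kHz, 10.7 kHz, 20.3 kHz, 22.8 kHz

fs/2 = 29.15 kHz.
223.2 kHz mod fs = 48.3 kHz.
48.3 kHz > fs/2 = 29.15 kHz, folds to fs − 48.3 kHz = 10 kHz.
96.3 kHz mod fs = 38 kHz.
38 kHz > fs/2 = 29.15 kHz, folds to fs − 38 kHz = 20.3 kHz.
35.5 kHz > fs/2 = 29.15 kHz, folds to fs − 35.5 kHz = 22.8 kHz.
127.3 kHz mod fs = 10.7 kHz.
10.7 kHz ≤ fs/2 = 29.15 kHz, appears at 10.7 kHz.
164.2 kHz mod fs = 47.6 kHz.
47.6 kHz > fs/2 = 29.15 kHz, folds to fs − 47.6 kHz = 10.7 kHz.
Distinct values: {10 kHz, 10.7 kHz, 20.3 kHz, 22.8 kHz}.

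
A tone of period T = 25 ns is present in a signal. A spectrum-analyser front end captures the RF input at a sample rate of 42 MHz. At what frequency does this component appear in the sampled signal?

T = 25 ns → f = 1/T = 40 MHz.
40 MHz > fs/2 = 21 MHz, folds to fs − 40 MHz = 2 MHz.

2 MHz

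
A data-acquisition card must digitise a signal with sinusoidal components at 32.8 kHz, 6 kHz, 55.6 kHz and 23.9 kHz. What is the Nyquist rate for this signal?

111.2 kHz

Highest-frequency component: 55.6 kHz.
Nyquist rate = 2 × 55.6 kHz = 111.2 kHz.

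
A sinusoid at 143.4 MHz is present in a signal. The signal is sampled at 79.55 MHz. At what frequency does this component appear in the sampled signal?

15.7 MHz

143.4 MHz mod fs = 63.85 MHz.
63.85 MHz > fs/2 = 39.775 MHz, folds to fs − 63.85 MHz = 15.7 MHz.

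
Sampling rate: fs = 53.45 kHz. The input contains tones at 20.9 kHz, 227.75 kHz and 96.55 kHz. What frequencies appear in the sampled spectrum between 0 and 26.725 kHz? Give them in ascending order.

fs/2 = 26.725 kHz.
20.9 kHz ≤ fs/2 = 26.725 kHz, passes unchanged.
227.75 kHz mod fs = 13.95 kHz.
13.95 kHz ≤ fs/2 = 26.725 kHz, appears at 13.95 kHz.
96.55 kHz mod fs = 43.1 kHz.
43.1 kHz > fs/2 = 26.725 kHz, folds to fs − 43.1 kHz = 10.35 kHz.
Distinct values: {10.35 kHz, 13.95 kHz, 20.9 kHz}.

10.35 kHz, 13.95 kHz, 20.9 kHz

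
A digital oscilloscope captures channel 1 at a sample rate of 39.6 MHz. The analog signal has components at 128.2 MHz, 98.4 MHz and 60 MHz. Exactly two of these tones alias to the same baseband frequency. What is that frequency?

fs/2 = 19.8 MHz.
128.2 MHz mod fs = 9.4 MHz.
9.4 MHz ≤ fs/2 = 19.8 MHz, appears at 9.4 MHz.
98.4 MHz mod fs = 19.2 MHz.
19.2 MHz ≤ fs/2 = 19.8 MHz, appears at 19.2 MHz.
60 MHz mod fs = 20.4 MHz.
20.4 MHz > fs/2 = 19.8 MHz, folds to fs − 20.4 MHz = 19.2 MHz.
60 MHz and 98.4 MHz both map to 19.2 MHz.

19.2 MHz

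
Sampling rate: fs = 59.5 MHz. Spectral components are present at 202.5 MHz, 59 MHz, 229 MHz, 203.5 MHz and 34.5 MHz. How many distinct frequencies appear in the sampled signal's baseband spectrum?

fs/2 = 29.75 MHz.
202.5 MHz mod fs = 24 MHz.
24 MHz ≤ fs/2 = 29.75 MHz, appears at 24 MHz.
59 MHz > fs/2 = 29.75 MHz, folds to fs − 59 MHz = 0.5 MHz.
229 MHz mod fs = 50.5 MHz.
50.5 MHz > fs/2 = 29.75 MHz, folds to fs − 50.5 MHz = 9 MHz.
203.5 MHz mod fs = 25 MHz.
25 MHz ≤ fs/2 = 29.75 MHz, appears at 25 MHz.
34.5 MHz > fs/2 = 29.75 MHz, folds to fs − 34.5 MHz = 25 MHz.
Distinct values: {0.5 MHz, 9 MHz, 24 MHz, 25 MHz} → 4.

4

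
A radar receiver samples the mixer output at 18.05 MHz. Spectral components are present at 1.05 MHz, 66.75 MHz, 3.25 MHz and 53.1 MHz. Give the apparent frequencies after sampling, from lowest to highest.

fs/2 = 9.025 MHz.
1.05 MHz ≤ fs/2 = 9.025 MHz, passes unchanged.
66.75 MHz mod fs = 12.6 MHz.
12.6 MHz > fs/2 = 9.025 MHz, folds to fs − 12.6 MHz = 5.45 MHz.
3.25 MHz ≤ fs/2 = 9.025 MHz, passes unchanged.
53.1 MHz mod fs = 17 MHz.
17 MHz > fs/2 = 9.025 MHz, folds to fs − 17 MHz = 1.05 MHz.
Distinct values: {1.05 MHz, 3.25 MHz, 5.45 MHz}.

1.05 MHz, 3.25 MHz, 5.45 MHz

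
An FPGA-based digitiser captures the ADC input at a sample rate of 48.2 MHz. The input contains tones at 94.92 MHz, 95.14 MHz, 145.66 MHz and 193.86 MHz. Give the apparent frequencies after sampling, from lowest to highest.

fs/2 = 24.1 MHz.
94.92 MHz mod fs = 46.72 MHz.
46.72 MHz > fs/2 = 24.1 MHz, folds to fs − 46.72 MHz = 1.48 MHz.
95.14 MHz mod fs = 46.94 MHz.
46.94 MHz > fs/2 = 24.1 MHz, folds to fs − 46.94 MHz = 1.26 MHz.
145.66 MHz mod fs = 1.06 MHz.
1.06 MHz ≤ fs/2 = 24.1 MHz, appears at 1.06 MHz.
193.86 MHz mod fs = 1.06 MHz.
1.06 MHz ≤ fs/2 = 24.1 MHz, appears at 1.06 MHz.
Distinct values: {1.06 MHz, 1.26 MHz, 1.48 MHz}.

1.06 MHz, 1.26 MHz, 1.48 MHz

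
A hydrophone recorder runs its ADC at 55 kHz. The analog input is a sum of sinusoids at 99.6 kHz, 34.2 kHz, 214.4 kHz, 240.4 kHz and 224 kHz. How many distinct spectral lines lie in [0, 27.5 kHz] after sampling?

5

fs/2 = 27.5 kHz.
99.6 kHz mod fs = 44.6 kHz.
44.6 kHz > fs/2 = 27.5 kHz, folds to fs − 44.6 kHz = 10.4 kHz.
34.2 kHz > fs/2 = 27.5 kHz, folds to fs − 34.2 kHz = 20.8 kHz.
214.4 kHz mod fs = 49.4 kHz.
49.4 kHz > fs/2 = 27.5 kHz, folds to fs − 49.4 kHz = 5.6 kHz.
240.4 kHz mod fs = 20.4 kHz.
20.4 kHz ≤ fs/2 = 27.5 kHz, appears at 20.4 kHz.
224 kHz mod fs = 4 kHz.
4 kHz ≤ fs/2 = 27.5 kHz, appears at 4 kHz.
Distinct values: {4 kHz, 5.6 kHz, 10.4 kHz, 20.4 kHz, 20.8 kHz} → 5.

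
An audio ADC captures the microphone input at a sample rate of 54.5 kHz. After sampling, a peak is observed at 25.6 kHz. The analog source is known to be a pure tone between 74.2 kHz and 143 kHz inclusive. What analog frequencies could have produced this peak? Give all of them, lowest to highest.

80.1 kHz, 83.4 kHz, 134.6 kHz, 137.9 kHz

Frequencies that alias to 25.6 kHz are k·fs ± 25.6 kHz for integer k ≥ 0.
k=0: 25.6 kHz.
k=1: 28.9 kHz, 80.1 kHz.
k=2: 83.4 kHz, 134.6 kHz.
k=3: 137.9 kHz, 189.1 kHz.
k=4: 192.4 kHz, 243.6 kHz.
Within [74.2 kHz, 143 kHz]: 80.1 kHz, 83.4 kHz, 134.6 kHz, 137.9 kHz.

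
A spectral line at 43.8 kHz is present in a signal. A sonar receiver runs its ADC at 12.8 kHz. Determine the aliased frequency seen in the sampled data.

5.4 kHz

43.8 kHz mod fs = 5.4 kHz.
5.4 kHz ≤ fs/2 = 6.4 kHz, appears at 5.4 kHz.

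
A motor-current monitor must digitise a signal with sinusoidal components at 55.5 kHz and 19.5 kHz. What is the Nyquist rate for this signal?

111 kHz

Highest-frequency component: 55.5 kHz.
Nyquist rate = 2 × 55.5 kHz = 111 kHz.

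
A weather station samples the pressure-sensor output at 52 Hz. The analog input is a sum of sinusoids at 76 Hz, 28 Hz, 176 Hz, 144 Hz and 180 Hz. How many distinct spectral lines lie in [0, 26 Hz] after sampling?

3

fs/2 = 26 Hz.
76 Hz mod fs = 24 Hz.
24 Hz ≤ fs/2 = 26 Hz, appears at 24 Hz.
28 Hz > fs/2 = 26 Hz, folds to fs − 28 Hz = 24 Hz.
176 Hz mod fs = 20 Hz.
20 Hz ≤ fs/2 = 26 Hz, appears at 20 Hz.
144 Hz mod fs = 40 Hz.
40 Hz > fs/2 = 26 Hz, folds to fs − 40 Hz = 12 Hz.
180 Hz mod fs = 24 Hz.
24 Hz ≤ fs/2 = 26 Hz, appears at 24 Hz.
Distinct values: {12 Hz, 20 Hz, 24 Hz} → 3.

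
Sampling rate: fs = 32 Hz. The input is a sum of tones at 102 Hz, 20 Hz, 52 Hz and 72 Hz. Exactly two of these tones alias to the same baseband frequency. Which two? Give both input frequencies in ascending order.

fs/2 = 16 Hz.
102 Hz mod fs = 6 Hz.
6 Hz ≤ fs/2 = 16 Hz, appears at 6 Hz.
20 Hz > fs/2 = 16 Hz, folds to fs − 20 Hz = 12 Hz.
52 Hz mod fs = 20 Hz.
20 Hz > fs/2 = 16 Hz, folds to fs − 20 Hz = 12 Hz.
72 Hz mod fs = 8 Hz.
8 Hz ≤ fs/2 = 16 Hz, appears at 8 Hz.
20 Hz and 52 Hz both map to 12 Hz.

20 Hz, 52 Hz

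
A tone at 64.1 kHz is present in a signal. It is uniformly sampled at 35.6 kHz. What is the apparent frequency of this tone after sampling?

64.1 kHz mod fs = 28.5 kHz.
28.5 kHz > fs/2 = 17.8 kHz, folds to fs − 28.5 kHz = 7.1 kHz.

7.1 kHz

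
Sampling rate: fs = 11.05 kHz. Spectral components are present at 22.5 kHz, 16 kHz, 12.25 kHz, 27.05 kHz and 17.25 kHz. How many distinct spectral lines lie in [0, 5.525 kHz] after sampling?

4

fs/2 = 5.525 kHz.
22.5 kHz mod fs = 0.4 kHz.
0.4 kHz ≤ fs/2 = 5.525 kHz, appears at 0.4 kHz.
16 kHz mod fs = 4.95 kHz.
4.95 kHz ≤ fs/2 = 5.525 kHz, appears at 4.95 kHz.
12.25 kHz mod fs = 1.2 kHz.
1.2 kHz ≤ fs/2 = 5.525 kHz, appears at 1.2 kHz.
27.05 kHz mod fs = 4.95 kHz.
4.95 kHz ≤ fs/2 = 5.525 kHz, appears at 4.95 kHz.
17.25 kHz mod fs = 6.2 kHz.
6.2 kHz > fs/2 = 5.525 kHz, folds to fs − 6.2 kHz = 4.85 kHz.
Distinct values: {0.4 kHz, 1.2 kHz, 4.85 kHz, 4.95 kHz} → 4.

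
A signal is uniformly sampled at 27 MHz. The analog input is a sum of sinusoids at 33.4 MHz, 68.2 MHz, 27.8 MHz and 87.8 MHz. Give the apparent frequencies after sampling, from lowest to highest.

fs/2 = 13.5 MHz.
33.4 MHz mod fs = 6.4 MHz.
6.4 MHz ≤ fs/2 = 13.5 MHz, appears at 6.4 MHz.
68.2 MHz mod fs = 14.2 MHz.
14.2 MHz > fs/2 = 13.5 MHz, folds to fs − 14.2 MHz = 12.8 MHz.
27.8 MHz mod fs = 0.8 MHz.
0.8 MHz ≤ fs/2 = 13.5 MHz, appears at 0.8 MHz.
87.8 MHz mod fs = 6.8 MHz.
6.8 MHz ≤ fs/2 = 13.5 MHz, appears at 6.8 MHz.
Distinct values: {0.8 MHz, 6.4 MHz, 6.8 MHz, 12.8 MHz}.

0.8 MHz, 6.4 MHz, 6.8 MHz, 12.8 MHz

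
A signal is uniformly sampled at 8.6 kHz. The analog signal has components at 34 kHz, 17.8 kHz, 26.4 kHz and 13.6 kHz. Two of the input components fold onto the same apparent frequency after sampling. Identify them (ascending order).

17.8 kHz, 26.4 kHz

fs/2 = 4.3 kHz.
34 kHz mod fs = 8.2 kHz.
8.2 kHz > fs/2 = 4.3 kHz, folds to fs − 8.2 kHz = 0.4 kHz.
17.8 kHz mod fs = 0.6 kHz.
0.6 kHz ≤ fs/2 = 4.3 kHz, appears at 0.6 kHz.
26.4 kHz mod fs = 0.6 kHz.
0.6 kHz ≤ fs/2 = 4.3 kHz, appears at 0.6 kHz.
13.6 kHz mod fs = 5 kHz.
5 kHz > fs/2 = 4.3 kHz, folds to fs − 5 kHz = 3.6 kHz.
17.8 kHz and 26.4 kHz both map to 0.6 kHz.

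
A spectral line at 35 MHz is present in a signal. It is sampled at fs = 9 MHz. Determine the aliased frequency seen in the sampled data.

1 MHz

35 MHz mod fs = 8 MHz.
8 MHz > fs/2 = 4.5 MHz, folds to fs − 8 MHz = 1 MHz.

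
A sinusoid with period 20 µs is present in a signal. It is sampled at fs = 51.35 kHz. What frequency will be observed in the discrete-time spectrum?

T = 20 µs → f = 1/T = 50 kHz.
50 kHz > fs/2 = 25.675 kHz, folds to fs − 50 kHz = 1.35 kHz.

1.35 kHz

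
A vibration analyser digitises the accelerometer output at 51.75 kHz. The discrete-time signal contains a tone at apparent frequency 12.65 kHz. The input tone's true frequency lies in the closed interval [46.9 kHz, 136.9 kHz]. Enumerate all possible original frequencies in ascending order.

Frequencies that alias to 12.65 kHz are k·fs ± 12.65 kHz for integer k ≥ 0.
k=0: 12.65 kHz.
k=1: 39.1 kHz, 64.4 kHz.
k=2: 90.85 kHz, 116.15 kHz.
k=3: 142.6 kHz, 167.9 kHz.
Within [46.9 kHz, 136.9 kHz]: 64.4 kHz, 90.85 kHz, 116.15 kHz.

64.4 kHz, 90.85 kHz, 116.15 kHz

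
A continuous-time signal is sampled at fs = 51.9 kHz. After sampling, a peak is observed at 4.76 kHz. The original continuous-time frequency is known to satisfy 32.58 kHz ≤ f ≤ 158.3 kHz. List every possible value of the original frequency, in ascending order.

47.14 kHz, 56.66 kHz, 99.04 kHz, 108.56 kHz, 150.94 kHz

Frequencies that alias to 4.76 kHz are k·fs ± 4.76 kHz for integer k ≥ 0.
k=0: 4.76 kHz.
k=1: 47.14 kHz, 56.66 kHz.
k=2: 99.04 kHz, 108.56 kHz.
k=3: 150.94 kHz, 160.46 kHz.
k=4: 202.84 kHz, 212.36 kHz.
Within [32.58 kHz, 158.3 kHz]: 47.14 kHz, 56.66 kHz, 99.04 kHz, 108.56 kHz, 150.94 kHz.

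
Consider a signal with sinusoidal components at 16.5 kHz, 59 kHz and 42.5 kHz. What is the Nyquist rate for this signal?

Highest-frequency component: 59 kHz.
Nyquist rate = 2 × 59 kHz = 118 kHz.

118 kHz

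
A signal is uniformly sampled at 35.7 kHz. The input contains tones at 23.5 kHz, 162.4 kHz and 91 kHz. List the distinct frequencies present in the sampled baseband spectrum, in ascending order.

fs/2 = 17.85 kHz.
23.5 kHz > fs/2 = 17.85 kHz, folds to fs − 23.5 kHz = 12.2 kHz.
162.4 kHz mod fs = 19.6 kHz.
19.6 kHz > fs/2 = 17.85 kHz, folds to fs − 19.6 kHz = 16.1 kHz.
91 kHz mod fs = 19.6 kHz.
19.6 kHz > fs/2 = 17.85 kHz, folds to fs − 19.6 kHz = 16.1 kHz.
Distinct values: {12.2 kHz, 16.1 kHz}.

12.2 kHz, 16.1 kHz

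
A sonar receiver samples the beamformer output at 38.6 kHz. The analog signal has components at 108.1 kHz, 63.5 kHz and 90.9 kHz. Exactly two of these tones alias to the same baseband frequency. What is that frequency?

13.7 kHz

fs/2 = 19.3 kHz.
108.1 kHz mod fs = 30.9 kHz.
30.9 kHz > fs/2 = 19.3 kHz, folds to fs − 30.9 kHz = 7.7 kHz.
63.5 kHz mod fs = 24.9 kHz.
24.9 kHz > fs/2 = 19.3 kHz, folds to fs − 24.9 kHz = 13.7 kHz.
90.9 kHz mod fs = 13.7 kHz.
13.7 kHz ≤ fs/2 = 19.3 kHz, appears at 13.7 kHz.
63.5 kHz and 90.9 kHz both map to 13.7 kHz.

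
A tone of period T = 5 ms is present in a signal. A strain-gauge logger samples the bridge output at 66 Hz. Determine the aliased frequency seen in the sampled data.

2 Hz

T = 5 ms → f = 1/T = 200 Hz.
200 Hz mod fs = 2 Hz.
2 Hz ≤ fs/2 = 33 Hz, appears at 2 Hz.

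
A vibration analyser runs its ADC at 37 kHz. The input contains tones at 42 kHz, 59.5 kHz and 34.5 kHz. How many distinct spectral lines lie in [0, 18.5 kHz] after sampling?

3

fs/2 = 18.5 kHz.
42 kHz mod fs = 5 kHz.
5 kHz ≤ fs/2 = 18.5 kHz, appears at 5 kHz.
59.5 kHz mod fs = 22.5 kHz.
22.5 kHz > fs/2 = 18.5 kHz, folds to fs − 22.5 kHz = 14.5 kHz.
34.5 kHz > fs/2 = 18.5 kHz, folds to fs − 34.5 kHz = 2.5 kHz.
Distinct values: {2.5 kHz, 5 kHz, 14.5 kHz} → 3.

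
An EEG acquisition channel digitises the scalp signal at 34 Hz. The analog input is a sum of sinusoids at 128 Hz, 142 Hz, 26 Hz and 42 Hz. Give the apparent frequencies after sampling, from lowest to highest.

fs/2 = 17 Hz.
128 Hz mod fs = 26 Hz.
26 Hz > fs/2 = 17 Hz, folds to fs − 26 Hz = 8 Hz.
142 Hz mod fs = 6 Hz.
6 Hz ≤ fs/2 = 17 Hz, appears at 6 Hz.
26 Hz > fs/2 = 17 Hz, folds to fs − 26 Hz = 8 Hz.
42 Hz mod fs = 8 Hz.
8 Hz ≤ fs/2 = 17 Hz, appears at 8 Hz.
Distinct values: {6 Hz, 8 Hz}.

6 Hz, 8 Hz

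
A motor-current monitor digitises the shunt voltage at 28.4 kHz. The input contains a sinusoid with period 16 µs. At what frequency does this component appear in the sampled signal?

T = 16 µs → f = 1/T = 62.5 kHz.
62.5 kHz mod fs = 5.7 kHz.
5.7 kHz ≤ fs/2 = 14.2 kHz, appears at 5.7 kHz.

5.7 kHz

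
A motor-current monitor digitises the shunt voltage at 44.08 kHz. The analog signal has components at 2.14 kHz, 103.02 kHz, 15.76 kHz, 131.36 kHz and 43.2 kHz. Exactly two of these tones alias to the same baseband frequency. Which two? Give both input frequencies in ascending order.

fs/2 = 22.04 kHz.
2.14 kHz ≤ fs/2 = 22.04 kHz, passes unchanged.
103.02 kHz mod fs = 14.86 kHz.
14.86 kHz ≤ fs/2 = 22.04 kHz, appears at 14.86 kHz.
15.76 kHz ≤ fs/2 = 22.04 kHz, passes unchanged.
131.36 kHz mod fs = 43.2 kHz.
43.2 kHz > fs/2 = 22.04 kHz, folds to fs − 43.2 kHz = 0.88 kHz.
43.2 kHz > fs/2 = 22.04 kHz, folds to fs − 43.2 kHz = 0.88 kHz.
43.2 kHz and 131.36 kHz both map to 0.88 kHz.

43.2 kHz, 131.36 kHz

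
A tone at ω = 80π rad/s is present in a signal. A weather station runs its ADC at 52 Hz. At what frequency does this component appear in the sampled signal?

12 Hz

ω = 80π rad/s → f = ω/(2π) = 40 Hz.
40 Hz > fs/2 = 26 Hz, folds to fs − 40 Hz = 12 Hz.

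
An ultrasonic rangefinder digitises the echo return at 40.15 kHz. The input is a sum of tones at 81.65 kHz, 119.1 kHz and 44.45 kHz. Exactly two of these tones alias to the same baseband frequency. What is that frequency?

1.35 kHz

fs/2 = 20.075 kHz.
81.65 kHz mod fs = 1.35 kHz.
1.35 kHz ≤ fs/2 = 20.075 kHz, appears at 1.35 kHz.
119.1 kHz mod fs = 38.8 kHz.
38.8 kHz > fs/2 = 20.075 kHz, folds to fs − 38.8 kHz = 1.35 kHz.
44.45 kHz mod fs = 4.3 kHz.
4.3 kHz ≤ fs/2 = 20.075 kHz, appears at 4.3 kHz.
81.65 kHz and 119.1 kHz both map to 1.35 kHz.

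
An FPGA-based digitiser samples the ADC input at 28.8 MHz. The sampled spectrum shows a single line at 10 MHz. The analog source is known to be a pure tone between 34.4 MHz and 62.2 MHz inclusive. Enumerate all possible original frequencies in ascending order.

Frequencies that alias to 10 MHz are k·fs ± 10 MHz for integer k ≥ 0.
k=0: 10 MHz.
k=1: 18.8 MHz, 38.8 MHz.
k=2: 47.6 MHz, 67.6 MHz.
k=3: 76.4 MHz, 96.4 MHz.
Within [34.4 MHz, 62.2 MHz]: 38.8 MHz, 47.6 MHz.

38.8 MHz, 47.6 MHz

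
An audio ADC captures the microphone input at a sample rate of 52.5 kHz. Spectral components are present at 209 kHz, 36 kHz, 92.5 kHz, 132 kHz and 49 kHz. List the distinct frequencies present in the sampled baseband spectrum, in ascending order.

fs/2 = 26.25 kHz.
209 kHz mod fs = 51.5 kHz.
51.5 kHz > fs/2 = 26.25 kHz, folds to fs − 51.5 kHz = 1 kHz.
36 kHz > fs/2 = 26.25 kHz, folds to fs − 36 kHz = 16.5 kHz.
92.5 kHz mod fs = 40 kHz.
40 kHz > fs/2 = 26.25 kHz, folds to fs − 40 kHz = 12.5 kHz.
132 kHz mod fs = 27 kHz.
27 kHz > fs/2 = 26.25 kHz, folds to fs − 27 kHz = 25.5 kHz.
49 kHz > fs/2 = 26.25 kHz, folds to fs − 49 kHz = 3.5 kHz.
Distinct values: {1 kHz, 3.5 kHz, 12.5 kHz, 16.5 kHz, 25.5 kHz}.

1 kHz, 3.5 kHz, 12.5 kHz, 16.5 kHz, 25.5 kHz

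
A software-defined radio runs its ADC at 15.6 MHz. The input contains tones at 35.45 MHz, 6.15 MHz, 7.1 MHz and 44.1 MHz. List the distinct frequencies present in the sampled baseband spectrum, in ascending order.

2.7 MHz, 4.25 MHz, 6.15 MHz, 7.1 MHz

fs/2 = 7.8 MHz.
35.45 MHz mod fs = 4.25 MHz.
4.25 MHz ≤ fs/2 = 7.8 MHz, appears at 4.25 MHz.
6.15 MHz ≤ fs/2 = 7.8 MHz, passes unchanged.
7.1 MHz ≤ fs/2 = 7.8 MHz, passes unchanged.
44.1 MHz mod fs = 12.9 MHz.
12.9 MHz > fs/2 = 7.8 MHz, folds to fs − 12.9 MHz = 2.7 MHz.
Distinct values: {2.7 MHz, 4.25 MHz, 6.15 MHz, 7.1 MHz}.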